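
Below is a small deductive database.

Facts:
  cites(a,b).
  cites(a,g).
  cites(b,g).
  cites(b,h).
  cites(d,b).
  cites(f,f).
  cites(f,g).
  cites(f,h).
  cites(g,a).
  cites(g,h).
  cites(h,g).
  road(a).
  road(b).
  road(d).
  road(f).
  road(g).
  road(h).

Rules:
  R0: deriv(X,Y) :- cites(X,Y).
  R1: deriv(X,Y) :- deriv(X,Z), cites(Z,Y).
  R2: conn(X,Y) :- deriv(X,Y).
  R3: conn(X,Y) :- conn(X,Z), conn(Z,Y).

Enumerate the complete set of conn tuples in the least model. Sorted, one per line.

conn(a,a)
conn(a,b)
conn(a,g)
conn(a,h)
conn(b,a)
conn(b,b)
conn(b,g)
conn(b,h)
conn(d,a)
conn(d,b)
conn(d,g)
conn(d,h)
conn(f,a)
conn(f,b)
conn(f,f)
conn(f,g)
conn(f,h)
conn(g,a)
conn(g,b)
conn(g,g)
conn(g,h)
conn(h,a)
conn(h,b)
conn(h,g)
conn(h,h)

round 1: derive deriv(a,b) via R0 from cites(a,b)
round 1: derive deriv(a,g) via R0 from cites(a,g)
round 1: derive deriv(b,g) via R0 from cites(b,g)
round 1: derive deriv(b,h) via R0 from cites(b,h)
round 1: derive deriv(d,b) via R0 from cites(d,b)
round 1: derive deriv(f,f) via R0 from cites(f,f)
round 1: derive deriv(f,g) via R0 from cites(f,g)
round 1: derive deriv(f,h) via R0 from cites(f,h)
round 1: derive deriv(g,a) via R0 from cites(g,a)
round 1: derive deriv(g,h) via R0 from cites(g,h)
round 1: derive deriv(h,g) via R0 from cites(h,g)
round 2: derive deriv(a,a) via R1 from deriv(a,g), cites(g,a)
round 2: derive deriv(a,h) via R1 from deriv(a,b), cites(b,h)
round 2: derive deriv(b,a) via R1 from deriv(b,g), cites(g,a)
round 2: derive deriv(d,g) via R1 from deriv(d,b), cites(b,g)
round 2: derive deriv(d,h) via R1 from deriv(d,b), cites(b,h)
round 2: derive deriv(f,a) via R1 from deriv(f,g), cites(g,a)
round 2: derive deriv(g,b) via R1 from deriv(g,a), cites(a,b)
round 2: derive deriv(g,g) via R1 from deriv(g,a), cites(a,g)
round 2: derive deriv(h,a) via R1 from deriv(h,g), cites(g,a)
round 2: derive deriv(h,h) via R1 from deriv(h,g), cites(g,h)
round 2: derive conn(a,b) via R2 from deriv(a,b)
round 2: derive conn(a,g) via R2 from deriv(a,g)
round 2: derive conn(b,g) via R2 from deriv(b,g)
round 2: derive conn(b,h) via R2 from deriv(b,h)
round 2: derive conn(d,b) via R2 from deriv(d,b)
round 2: derive conn(f,f) via R2 from deriv(f,f)
round 2: derive conn(f,g) via R2 from deriv(f,g)
round 2: derive conn(f,h) via R2 from deriv(f,h)
round 2: derive conn(g,a) via R2 from deriv(g,a)
round 2: derive conn(g,h) via R2 from deriv(g,h)
round 2: derive conn(h,g) via R2 from deriv(h,g)
round 3: derive deriv(b,b) via R1 from deriv(b,a), cites(a,b)
round 3: derive deriv(d,a) via R1 from deriv(d,g), cites(g,a)
round 3: derive deriv(f,b) via R1 from deriv(f,a), cites(a,b)
round 3: derive deriv(h,b) via R1 from deriv(h,a), cites(a,b)
round 3: derive conn(a,a) via R2 from deriv(a,a)
round 3: derive conn(a,h) via R2 from deriv(a,h)
round 3: derive conn(b,a) via R2 from deriv(b,a)
round 3: derive conn(d,g) via R2 from deriv(d,g)
round 3: derive conn(d,h) via R2 from deriv(d,h)
round 3: derive conn(f,a) via R2 from deriv(f,a)
round 3: derive conn(g,b) via R2 from deriv(g,b)
round 3: derive conn(g,g) via R2 from deriv(g,g)
round 3: derive conn(h,a) via R2 from deriv(h,a)
round 3: derive conn(h,h) via R2 from deriv(h,h)
round 4: derive conn(b,b) via R2 from deriv(b,b)
round 4: derive conn(d,a) via R2 from deriv(d,a)
round 4: derive conn(f,b) via R2 from deriv(f,b)
round 4: derive conn(h,b) via R2 from deriv(h,b)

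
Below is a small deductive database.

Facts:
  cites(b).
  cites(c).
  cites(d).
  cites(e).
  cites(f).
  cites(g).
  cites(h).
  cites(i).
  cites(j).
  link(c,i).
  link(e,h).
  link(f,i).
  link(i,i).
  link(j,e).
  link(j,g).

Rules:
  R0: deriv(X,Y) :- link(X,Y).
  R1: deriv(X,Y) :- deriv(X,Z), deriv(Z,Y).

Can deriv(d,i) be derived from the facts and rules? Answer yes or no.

round 1: derive deriv(c,i) via R0 from link(c,i)
round 1: derive deriv(e,h) via R0 from link(e,h)
round 1: derive deriv(f,i) via R0 from link(f,i)
round 1: derive deriv(i,i) via R0 from link(i,i)
round 1: derive deriv(j,e) via R0 from link(j,e)
round 1: derive deriv(j,g) via R0 from link(j,g)
round 2: derive deriv(j,h) via R1 from deriv(j,e), deriv(e,h)

no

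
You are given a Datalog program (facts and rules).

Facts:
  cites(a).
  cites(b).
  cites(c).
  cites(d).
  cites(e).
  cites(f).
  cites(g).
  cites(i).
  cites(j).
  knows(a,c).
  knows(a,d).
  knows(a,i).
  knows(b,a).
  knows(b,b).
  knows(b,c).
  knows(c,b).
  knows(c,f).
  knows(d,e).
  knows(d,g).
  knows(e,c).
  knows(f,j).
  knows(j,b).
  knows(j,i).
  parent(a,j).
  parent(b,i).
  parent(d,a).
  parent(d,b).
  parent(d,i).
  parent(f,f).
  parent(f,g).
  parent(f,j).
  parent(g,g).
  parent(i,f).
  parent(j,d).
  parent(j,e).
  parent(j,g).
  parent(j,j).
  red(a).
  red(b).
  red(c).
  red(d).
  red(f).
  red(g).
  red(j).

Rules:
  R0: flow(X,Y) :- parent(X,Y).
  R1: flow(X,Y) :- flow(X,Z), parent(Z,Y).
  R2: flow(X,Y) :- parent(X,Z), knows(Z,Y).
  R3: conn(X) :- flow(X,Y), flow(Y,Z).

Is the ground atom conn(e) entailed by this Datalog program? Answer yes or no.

no

round 1: derive flow(a,j) via R0 from parent(a,j)
round 1: derive flow(b,i) via R0 from parent(b,i)
round 1: derive flow(d,a) via R0 from parent(d,a)
round 1: derive flow(d,b) via R0 from parent(d,b)
round 1: derive flow(d,i) via R0 from parent(d,i)
round 1: derive flow(f,f) via R0 from parent(f,f)
round 1: derive flow(f,g) via R0 from parent(f,g)
round 1: derive flow(f,j) via R0 from parent(f,j)
round 1: derive flow(g,g) via R0 from parent(g,g)
round 1: derive flow(i,f) via R0 from parent(i,f)
round 1: derive flow(j,d) via R0 from parent(j,d)
round 1: derive flow(j,e) via R0 from parent(j,e)
round 1: derive flow(j,g) via R0 from parent(j,g)
round 1: derive flow(j,j) via R0 from parent(j,j)
round 1: derive flow(a,b) via R2 from parent(a,j), knows(j,b)
round 1: derive flow(a,i) via R2 from parent(a,j), knows(j,i)
round 1: derive flow(d,c) via R2 from parent(d,a), knows(a,c)
round 1: derive flow(d,d) via R2 from parent(d,a), knows(a,d)
round 1: derive flow(f,b) via R2 from parent(f,j), knows(j,b)
round 1: derive flow(f,i) via R2 from parent(f,j), knows(j,i)
round 1: derive flow(i,j) via R2 from parent(i,f), knows(f,j)
round 1: derive flow(j,b) via R2 from parent(j,j), knows(j,b)
round 1: derive flow(j,c) via R2 from parent(j,e), knows(e,c)
round 1: derive flow(j,i) via R2 from parent(j,j), knows(j,i)
round 2: derive flow(a,d) via R1 from flow(a,j), parent(j,d)
round 2: derive flow(a,e) via R1 from flow(a,j), parent(j,e)
round 2: derive flow(a,f) via R1 from flow(a,i), parent(i,f)
round 2: derive flow(a,g) via R1 from flow(a,j), parent(j,g)
round 2: derive flow(b,f) via R1 from flow(b,i), parent(i,f)
round 2: derive flow(d,f) via R1 from flow(d,i), parent(i,f)
round 2: derive flow(d,j) via R1 from flow(d,a), parent(a,j)
round 2: derive flow(f,d) via R1 from flow(f,j), parent(j,d)
round 2: derive flow(f,e) via R1 from flow(f,j), parent(j,e)
round 2: derive flow(i,d) via R1 from flow(i,j), parent(j,d)
round 2: derive flow(i,e) via R1 from flow(i,j), parent(j,e)
round 2: derive flow(i,g) via R1 from flow(i,f), parent(f,g)
round 2: derive flow(j,a) via R1 from flow(j,d), parent(d,a)
round 2: derive flow(j,f) via R1 from flow(j,i), parent(i,f)
round 2: derive conn(a) via R3 from flow(a,b), flow(b,i)
round 2: derive conn(b) via R3 from flow(b,i), flow(i,f)
round 2: derive conn(d) via R3 from flow(d,a), flow(a,b)
round 2: derive conn(f) via R3 from flow(f,b), flow(b,i)
round 2: derive conn(g) via R3 from flow(g,g), flow(g,g)
round 2: derive conn(i) via R3 from flow(i,f), flow(f,b)
round 2: derive conn(j) via R3 from flow(j,b), flow(b,i)
round 3: derive flow(a,a) via R1 from flow(a,d), parent(d,a)
round 3: derive flow(b,g) via R1 from flow(b,f), parent(f,g)
round 3: derive flow(b,j) via R1 from flow(b,f), parent(f,j)
round 3: derive flow(d,e) via R1 from flow(d,j), parent(j,e)
round 3: derive flow(d,g) via R1 from flow(d,f), parent(f,g)
round 3: derive flow(f,a) via R1 from flow(f,d), parent(d,a)
round 3: derive flow(i,a) via R1 from flow(i,d), parent(d,a)
round 3: derive flow(i,b) via R1 from flow(i,d), parent(d,b)
round 3: derive flow(i,i) via R1 from flow(i,d), parent(d,i)
round 4: derive flow(b,d) via R1 from flow(b,j), parent(j,d)
round 4: derive flow(b,e) via R1 from flow(b,j), parent(j,e)
round 5: derive flow(b,a) via R1 from flow(b,d), parent(d,a)
round 5: derive flow(b,b) via R1 from flow(b,d), parent(d,b)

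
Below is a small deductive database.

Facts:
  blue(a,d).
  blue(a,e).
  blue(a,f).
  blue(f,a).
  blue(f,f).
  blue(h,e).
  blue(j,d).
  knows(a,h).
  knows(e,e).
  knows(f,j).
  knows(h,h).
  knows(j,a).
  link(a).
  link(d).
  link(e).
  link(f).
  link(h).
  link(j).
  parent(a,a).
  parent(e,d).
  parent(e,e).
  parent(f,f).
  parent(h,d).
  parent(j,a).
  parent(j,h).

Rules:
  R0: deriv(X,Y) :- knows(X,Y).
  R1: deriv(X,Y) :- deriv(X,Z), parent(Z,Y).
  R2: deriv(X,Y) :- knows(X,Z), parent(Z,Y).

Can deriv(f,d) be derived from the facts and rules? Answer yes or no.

yes

round 1: derive deriv(a,h) via R0 from knows(a,h)
round 1: derive deriv(e,e) via R0 from knows(e,e)
round 1: derive deriv(f,j) via R0 from knows(f,j)
round 1: derive deriv(h,h) via R0 from knows(h,h)
round 1: derive deriv(j,a) via R0 from knows(j,a)
round 1: derive deriv(a,d) via R2 from knows(a,h), parent(h,d)
round 1: derive deriv(e,d) via R2 from knows(e,e), parent(e,d)
round 1: derive deriv(f,a) via R2 from knows(f,j), parent(j,a)
round 1: derive deriv(f,h) via R2 from knows(f,j), parent(j,h)
round 1: derive deriv(h,d) via R2 from knows(h,h), parent(h,d)
round 2: derive deriv(f,d) via R1 from deriv(f,h), parent(h,d)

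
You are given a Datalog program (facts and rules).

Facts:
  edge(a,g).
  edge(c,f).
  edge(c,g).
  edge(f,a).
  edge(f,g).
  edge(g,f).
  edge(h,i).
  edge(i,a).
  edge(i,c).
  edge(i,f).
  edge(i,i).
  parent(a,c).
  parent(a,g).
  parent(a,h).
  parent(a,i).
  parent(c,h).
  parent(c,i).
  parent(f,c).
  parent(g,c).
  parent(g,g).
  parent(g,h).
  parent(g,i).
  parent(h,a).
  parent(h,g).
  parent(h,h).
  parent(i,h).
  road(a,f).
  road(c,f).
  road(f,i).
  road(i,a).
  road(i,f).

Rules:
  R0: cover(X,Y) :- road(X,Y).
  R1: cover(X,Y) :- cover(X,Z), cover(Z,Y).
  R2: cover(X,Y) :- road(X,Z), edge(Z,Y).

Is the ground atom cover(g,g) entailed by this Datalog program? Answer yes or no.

no

round 1: derive cover(a,f) via R0 from road(a,f)
round 1: derive cover(c,f) via R0 from road(c,f)
round 1: derive cover(f,i) via R0 from road(f,i)
round 1: derive cover(i,a) via R0 from road(i,a)
round 1: derive cover(i,f) via R0 from road(i,f)
round 1: derive cover(a,a) via R2 from road(a,f), edge(f,a)
round 1: derive cover(a,g) via R2 from road(a,f), edge(f,g)
round 1: derive cover(c,a) via R2 from road(c,f), edge(f,a)
round 1: derive cover(c,g) via R2 from road(c,f), edge(f,g)
round 1: derive cover(f,a) via R2 from road(f,i), edge(i,a)
round 1: derive cover(f,c) via R2 from road(f,i), edge(i,c)
round 1: derive cover(f,f) via R2 from road(f,i), edge(i,f)
round 1: derive cover(i,g) via R2 from road(i,a), edge(a,g)
round 2: derive cover(a,c) via R1 from cover(a,f), cover(f,c)
round 2: derive cover(a,i) via R1 from cover(a,f), cover(f,i)
round 2: derive cover(c,c) via R1 from cover(c,f), cover(f,c)
round 2: derive cover(c,i) via R1 from cover(c,f), cover(f,i)
round 2: derive cover(f,g) via R1 from cover(f,a), cover(a,g)
round 2: derive cover(i,c) via R1 from cover(i,f), cover(f,c)
round 2: derive cover(i,i) via R1 from cover(i,f), cover(f,i)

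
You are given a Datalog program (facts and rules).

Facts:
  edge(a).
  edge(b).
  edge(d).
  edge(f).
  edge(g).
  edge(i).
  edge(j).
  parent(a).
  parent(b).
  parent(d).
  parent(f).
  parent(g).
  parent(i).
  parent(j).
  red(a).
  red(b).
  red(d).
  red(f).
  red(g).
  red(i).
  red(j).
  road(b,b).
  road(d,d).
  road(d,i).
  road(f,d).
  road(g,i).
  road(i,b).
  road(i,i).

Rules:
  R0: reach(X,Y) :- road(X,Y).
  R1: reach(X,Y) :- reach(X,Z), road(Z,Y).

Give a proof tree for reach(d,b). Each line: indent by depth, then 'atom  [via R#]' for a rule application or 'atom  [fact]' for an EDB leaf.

reach(d,b)  [via R1]
  reach(d,i)  [via R0]
    road(d,i)  [fact]
  road(i,b)  [fact]

round 1: derive reach(b,b) via R0 from road(b,b)
round 1: derive reach(d,d) via R0 from road(d,d)
round 1: derive reach(d,i) via R0 from road(d,i)
round 1: derive reach(f,d) via R0 from road(f,d)
round 1: derive reach(g,i) via R0 from road(g,i)
round 1: derive reach(i,b) via R0 from road(i,b)
round 1: derive reach(i,i) via R0 from road(i,i)
round 2: derive reach(d,b) via R1 from reach(d,i), road(i,b)
round 2: derive reach(f,i) via R1 from reach(f,d), road(d,i)
round 2: derive reach(g,b) via R1 from reach(g,i), road(i,b)
round 3: derive reach(f,b) via R1 from reach(f,i), road(i,b)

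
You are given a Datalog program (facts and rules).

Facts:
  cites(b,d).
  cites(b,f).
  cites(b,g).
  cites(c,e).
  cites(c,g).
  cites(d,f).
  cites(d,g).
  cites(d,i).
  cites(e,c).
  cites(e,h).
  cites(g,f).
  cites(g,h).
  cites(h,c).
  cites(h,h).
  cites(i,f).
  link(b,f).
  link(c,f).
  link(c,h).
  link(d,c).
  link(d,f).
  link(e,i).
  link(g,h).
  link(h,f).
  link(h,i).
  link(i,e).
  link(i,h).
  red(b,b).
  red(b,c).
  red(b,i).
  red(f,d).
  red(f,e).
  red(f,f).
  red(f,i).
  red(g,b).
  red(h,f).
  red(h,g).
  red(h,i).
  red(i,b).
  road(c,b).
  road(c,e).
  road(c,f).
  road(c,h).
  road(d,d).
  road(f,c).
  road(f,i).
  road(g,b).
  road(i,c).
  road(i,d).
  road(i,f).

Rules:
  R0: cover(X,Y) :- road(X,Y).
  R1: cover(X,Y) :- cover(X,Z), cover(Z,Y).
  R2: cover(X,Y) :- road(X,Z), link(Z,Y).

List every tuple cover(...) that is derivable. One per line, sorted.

cover(c,b)
cover(c,c)
cover(c,d)
cover(c,e)
cover(c,f)
cover(c,h)
cover(c,i)
cover(d,b)
cover(d,c)
cover(d,d)
cover(d,e)
cover(d,f)
cover(d,h)
cover(d,i)
cover(f,b)
cover(f,c)
cover(f,d)
cover(f,e)
cover(f,f)
cover(f,h)
cover(f,i)
cover(g,b)
cover(g,c)
cover(g,d)
cover(g,e)
cover(g,f)
cover(g,h)
cover(g,i)
cover(i,b)
cover(i,c)
cover(i,d)
cover(i,e)
cover(i,f)
cover(i,h)
cover(i,i)

round 1: derive cover(c,b) via R0 from road(c,b)
round 1: derive cover(c,e) via R0 from road(c,e)
round 1: derive cover(c,f) via R0 from road(c,f)
round 1: derive cover(c,h) via R0 from road(c,h)
round 1: derive cover(d,d) via R0 from road(d,d)
round 1: derive cover(f,c) via R0 from road(f,c)
round 1: derive cover(f,i) via R0 from road(f,i)
round 1: derive cover(g,b) via R0 from road(g,b)
round 1: derive cover(i,c) via R0 from road(i,c)
round 1: derive cover(i,d) via R0 from road(i,d)
round 1: derive cover(i,f) via R0 from road(i,f)
round 1: derive cover(c,i) via R2 from road(c,e), link(e,i)
round 1: derive cover(d,c) via R2 from road(d,d), link(d,c)
round 1: derive cover(d,f) via R2 from road(d,d), link(d,f)
round 1: derive cover(f,e) via R2 from road(f,i), link(i,e)
round 1: derive cover(f,f) via R2 from road(f,c), link(c,f)
round 1: derive cover(f,h) via R2 from road(f,c), link(c,h)
round 1: derive cover(g,f) via R2 from road(g,b), link(b,f)
round 1: derive cover(i,h) via R2 from road(i,c), link(c,h)
round 2: derive cover(c,c) via R1 from cover(c,f), cover(f,c)
round 2: derive cover(c,d) via R1 from cover(c,i), cover(i,d)
round 2: derive cover(d,b) via R1 from cover(d,c), cover(c,b)
round 2: derive cover(d,e) via R1 from cover(d,c), cover(c,e)
round 2: derive cover(d,h) via R1 from cover(d,c), cover(c,h)
round 2: derive cover(d,i) via R1 from cover(d,c), cover(c,i)
round 2: derive cover(f,b) via R1 from cover(f,c), cover(c,b)
round 2: derive cover(f,d) via R1 from cover(f,i), cover(i,d)
round 2: derive cover(g,c) via R1 from cover(g,f), cover(f,c)
round 2: derive cover(g,e) via R1 from cover(g,f), cover(f,e)
round 2: derive cover(g,h) via R1 from cover(g,f), cover(f,h)
round 2: derive cover(g,i) via R1 from cover(g,f), cover(f,i)
round 2: derive cover(i,b) via R1 from cover(i,c), cover(c,b)
round 2: derive cover(i,e) via R1 from cover(i,c), cover(c,e)
round 2: derive cover(i,i) via R1 from cover(i,c), cover(c,i)
round 3: derive cover(g,d) via R1 from cover(g,c), cover(c,d)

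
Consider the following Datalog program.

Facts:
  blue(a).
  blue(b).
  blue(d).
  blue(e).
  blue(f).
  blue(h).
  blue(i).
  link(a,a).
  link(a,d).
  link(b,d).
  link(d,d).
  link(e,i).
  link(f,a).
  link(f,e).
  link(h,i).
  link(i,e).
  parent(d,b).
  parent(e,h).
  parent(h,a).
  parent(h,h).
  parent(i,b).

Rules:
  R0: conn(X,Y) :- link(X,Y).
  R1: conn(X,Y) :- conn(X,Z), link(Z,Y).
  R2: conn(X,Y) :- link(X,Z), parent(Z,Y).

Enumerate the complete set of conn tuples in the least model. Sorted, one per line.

conn(a,a)
conn(a,b)
conn(a,d)
conn(b,b)
conn(b,d)
conn(d,b)
conn(d,d)
conn(e,b)
conn(e,d)
conn(e,e)
conn(e,i)
conn(f,a)
conn(f,d)
conn(f,e)
conn(f,h)
conn(f,i)
conn(h,b)
conn(h,d)
conn(h,e)
conn(h,i)
conn(i,e)
conn(i,h)
conn(i,i)

round 1: derive conn(a,a) via R0 from link(a,a)
round 1: derive conn(a,d) via R0 from link(a,d)
round 1: derive conn(b,d) via R0 from link(b,d)
round 1: derive conn(d,d) via R0 from link(d,d)
round 1: derive conn(e,i) via R0 from link(e,i)
round 1: derive conn(f,a) via R0 from link(f,a)
round 1: derive conn(f,e) via R0 from link(f,e)
round 1: derive conn(h,i) via R0 from link(h,i)
round 1: derive conn(i,e) via R0 from link(i,e)
round 1: derive conn(a,b) via R2 from link(a,d), parent(d,b)
round 1: derive conn(b,b) via R2 from link(b,d), parent(d,b)
round 1: derive conn(d,b) via R2 from link(d,d), parent(d,b)
round 1: derive conn(e,b) via R2 from link(e,i), parent(i,b)
round 1: derive conn(f,h) via R2 from link(f,e), parent(e,h)
round 1: derive conn(h,b) via R2 from link(h,i), parent(i,b)
round 1: derive conn(i,h) via R2 from link(i,e), parent(e,h)
round 2: derive conn(e,d) via R1 from conn(e,b), link(b,d)
round 2: derive conn(e,e) via R1 from conn(e,i), link(i,e)
round 2: derive conn(f,d) via R1 from conn(f,a), link(a,d)
round 2: derive conn(f,i) via R1 from conn(f,e), link(e,i)
round 2: derive conn(h,d) via R1 from conn(h,b), link(b,d)
round 2: derive conn(h,e) via R1 from conn(h,i), link(i,e)
round 2: derive conn(i,i) via R1 from conn(i,e), link(e,i)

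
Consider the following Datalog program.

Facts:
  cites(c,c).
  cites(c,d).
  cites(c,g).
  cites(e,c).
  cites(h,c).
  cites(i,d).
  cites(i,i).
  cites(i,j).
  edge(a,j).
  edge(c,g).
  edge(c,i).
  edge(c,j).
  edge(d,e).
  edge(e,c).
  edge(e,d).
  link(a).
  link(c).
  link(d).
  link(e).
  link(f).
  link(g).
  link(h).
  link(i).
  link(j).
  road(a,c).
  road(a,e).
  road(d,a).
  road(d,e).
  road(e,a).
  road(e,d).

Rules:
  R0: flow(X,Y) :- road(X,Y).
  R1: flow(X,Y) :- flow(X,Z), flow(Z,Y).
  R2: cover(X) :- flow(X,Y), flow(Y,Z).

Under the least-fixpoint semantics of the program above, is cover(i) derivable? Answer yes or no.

round 1: derive flow(a,c) via R0 from road(a,c)
round 1: derive flow(a,e) via R0 from road(a,e)
round 1: derive flow(d,a) via R0 from road(d,a)
round 1: derive flow(d,e) via R0 from road(d,e)
round 1: derive flow(e,a) via R0 from road(e,a)
round 1: derive flow(e,d) via R0 from road(e,d)
round 2: derive flow(a,a) via R1 from flow(a,e), flow(e,a)
round 2: derive flow(a,d) via R1 from flow(a,e), flow(e,d)
round 2: derive flow(d,c) via R1 from flow(d,a), flow(a,c)
round 2: derive flow(d,d) via R1 from flow(d,e), flow(e,d)
round 2: derive flow(e,c) via R1 from flow(e,a), flow(a,c)
round 2: derive flow(e,e) via R1 from flow(e,a), flow(a,e)
round 2: derive cover(a) via R2 from flow(a,e), flow(e,a)
round 2: derive cover(d) via R2 from flow(d,a), flow(a,c)
round 2: derive cover(e) via R2 from flow(e,a), flow(a,c)

no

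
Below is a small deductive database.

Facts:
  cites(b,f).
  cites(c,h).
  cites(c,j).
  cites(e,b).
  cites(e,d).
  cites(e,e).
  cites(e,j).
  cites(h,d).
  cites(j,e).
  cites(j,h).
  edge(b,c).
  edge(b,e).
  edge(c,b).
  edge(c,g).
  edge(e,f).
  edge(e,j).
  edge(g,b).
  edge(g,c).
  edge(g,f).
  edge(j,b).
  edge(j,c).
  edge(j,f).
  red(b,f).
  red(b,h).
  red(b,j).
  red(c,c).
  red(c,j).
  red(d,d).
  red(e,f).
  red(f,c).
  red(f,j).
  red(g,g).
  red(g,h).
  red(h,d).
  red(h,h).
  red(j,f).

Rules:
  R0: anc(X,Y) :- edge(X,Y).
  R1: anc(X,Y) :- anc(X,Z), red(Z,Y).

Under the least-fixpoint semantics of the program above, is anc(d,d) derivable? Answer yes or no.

no

round 1: derive anc(b,c) via R0 from edge(b,c)
round 1: derive anc(b,e) via R0 from edge(b,e)
round 1: derive anc(c,b) via R0 from edge(c,b)
round 1: derive anc(c,g) via R0 from edge(c,g)
round 1: derive anc(e,f) via R0 from edge(e,f)
round 1: derive anc(e,j) via R0 from edge(e,j)
round 1: derive anc(g,b) via R0 from edge(g,b)
round 1: derive anc(g,c) via R0 from edge(g,c)
round 1: derive anc(g,f) via R0 from edge(g,f)
round 1: derive anc(j,b) via R0 from edge(j,b)
round 1: derive anc(j,c) via R0 from edge(j,c)
round 1: derive anc(j,f) via R0 from edge(j,f)
round 2: derive anc(b,f) via R1 from anc(b,e), red(e,f)
round 2: derive anc(b,j) via R1 from anc(b,c), red(c,j)
round 2: derive anc(c,f) via R1 from anc(c,b), red(b,f)
round 2: derive anc(c,h) via R1 from anc(c,b), red(b,h)
round 2: derive anc(c,j) via R1 from anc(c,b), red(b,j)
round 2: derive anc(e,c) via R1 from anc(e,f), red(f,c)
round 2: derive anc(g,h) via R1 from anc(g,b), red(b,h)
round 2: derive anc(g,j) via R1 from anc(g,b), red(b,j)
round 2: derive anc(j,h) via R1 from anc(j,b), red(b,h)
round 2: derive anc(j,j) via R1 from anc(j,b), red(b,j)
round 3: derive anc(c,c) via R1 from anc(c,f), red(f,c)
round 3: derive anc(c,d) via R1 from anc(c,h), red(h,d)
round 3: derive anc(g,d) via R1 from anc(g,h), red(h,d)
round 3: derive anc(j,d) via R1 from anc(j,h), red(h,d)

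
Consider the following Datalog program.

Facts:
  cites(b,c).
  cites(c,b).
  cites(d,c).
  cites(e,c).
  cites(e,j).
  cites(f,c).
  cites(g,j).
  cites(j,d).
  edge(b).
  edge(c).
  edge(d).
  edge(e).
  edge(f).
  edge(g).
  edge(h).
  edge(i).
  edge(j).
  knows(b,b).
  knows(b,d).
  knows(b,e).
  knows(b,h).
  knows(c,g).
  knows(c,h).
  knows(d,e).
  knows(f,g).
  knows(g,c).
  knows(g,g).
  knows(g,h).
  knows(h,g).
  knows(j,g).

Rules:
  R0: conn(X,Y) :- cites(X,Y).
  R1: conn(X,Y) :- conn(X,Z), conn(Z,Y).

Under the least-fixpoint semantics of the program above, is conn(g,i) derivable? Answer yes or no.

round 1: derive conn(b,c) via R0 from cites(b,c)
round 1: derive conn(c,b) via R0 from cites(c,b)
round 1: derive conn(d,c) via R0 from cites(d,c)
round 1: derive conn(e,c) via R0 from cites(e,c)
round 1: derive conn(e,j) via R0 from cites(e,j)
round 1: derive conn(f,c) via R0 from cites(f,c)
round 1: derive conn(g,j) via R0 from cites(g,j)
round 1: derive conn(j,d) via R0 from cites(j,d)
round 2: derive conn(b,b) via R1 from conn(b,c), conn(c,b)
round 2: derive conn(c,c) via R1 from conn(c,b), conn(b,c)
round 2: derive conn(d,b) via R1 from conn(d,c), conn(c,b)
round 2: derive conn(e,b) via R1 from conn(e,c), conn(c,b)
round 2: derive conn(e,d) via R1 from conn(e,j), conn(j,d)
round 2: derive conn(f,b) via R1 from conn(f,c), conn(c,b)
round 2: derive conn(g,d) via R1 from conn(g,j), conn(j,d)
round 2: derive conn(j,c) via R1 from conn(j,d), conn(d,c)
round 3: derive conn(g,b) via R1 from conn(g,d), conn(d,b)
round 3: derive conn(g,c) via R1 from conn(g,d), conn(d,c)
round 3: derive conn(j,b) via R1 from conn(j,c), conn(c,b)

no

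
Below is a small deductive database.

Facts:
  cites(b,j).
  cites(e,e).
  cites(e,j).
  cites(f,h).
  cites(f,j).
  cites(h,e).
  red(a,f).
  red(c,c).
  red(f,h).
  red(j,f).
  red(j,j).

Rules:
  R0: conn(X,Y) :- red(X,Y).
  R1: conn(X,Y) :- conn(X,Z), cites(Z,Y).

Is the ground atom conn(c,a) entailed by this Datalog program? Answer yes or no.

round 1: derive conn(a,f) via R0 from red(a,f)
round 1: derive conn(c,c) via R0 from red(c,c)
round 1: derive conn(f,h) via R0 from red(f,h)
round 1: derive conn(j,f) via R0 from red(j,f)
round 1: derive conn(j,j) via R0 from red(j,j)
round 2: derive conn(a,h) via R1 from conn(a,f), cites(f,h)
round 2: derive conn(a,j) via R1 from conn(a,f), cites(f,j)
round 2: derive conn(f,e) via R1 from conn(f,h), cites(h,e)
round 2: derive conn(j,h) via R1 from conn(j,f), cites(f,h)
round 3: derive conn(a,e) via R1 from conn(a,h), cites(h,e)
round 3: derive conn(f,j) via R1 from conn(f,e), cites(e,j)
round 3: derive conn(j,e) via R1 from conn(j,h), cites(h,e)

no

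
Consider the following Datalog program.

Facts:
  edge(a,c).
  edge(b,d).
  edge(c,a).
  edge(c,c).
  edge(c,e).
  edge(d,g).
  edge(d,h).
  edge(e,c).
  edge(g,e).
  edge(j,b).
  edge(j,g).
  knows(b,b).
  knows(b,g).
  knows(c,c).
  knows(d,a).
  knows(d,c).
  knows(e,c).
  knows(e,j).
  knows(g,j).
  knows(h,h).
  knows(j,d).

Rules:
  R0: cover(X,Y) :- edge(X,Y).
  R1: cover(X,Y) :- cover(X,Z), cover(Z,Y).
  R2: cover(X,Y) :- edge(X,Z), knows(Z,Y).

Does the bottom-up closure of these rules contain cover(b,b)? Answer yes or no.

yes

round 1: derive cover(a,c) via R0 from edge(a,c)
round 1: derive cover(b,d) via R0 from edge(b,d)
round 1: derive cover(c,a) via R0 from edge(c,a)
round 1: derive cover(c,c) via R0 from edge(c,c)
round 1: derive cover(c,e) via R0 from edge(c,e)
round 1: derive cover(d,g) via R0 from edge(d,g)
round 1: derive cover(d,h) via R0 from edge(d,h)
round 1: derive cover(e,c) via R0 from edge(e,c)
round 1: derive cover(g,e) via R0 from edge(g,e)
round 1: derive cover(j,b) via R0 from edge(j,b)
round 1: derive cover(j,g) via R0 from edge(j,g)
round 1: derive cover(b,a) via R2 from edge(b,d), knows(d,a)
round 1: derive cover(b,c) via R2 from edge(b,d), knows(d,c)
round 1: derive cover(c,j) via R2 from edge(c,e), knows(e,j)
round 1: derive cover(d,j) via R2 from edge(d,g), knows(g,j)
round 1: derive cover(g,c) via R2 from edge(g,e), knows(e,c)
round 1: derive cover(g,j) via R2 from edge(g,e), knows(e,j)
round 1: derive cover(j,j) via R2 from edge(j,g), knows(g,j)
round 2: derive cover(a,a) via R1 from cover(a,c), cover(c,a)
round 2: derive cover(a,e) via R1 from cover(a,c), cover(c,e)
round 2: derive cover(a,j) via R1 from cover(a,c), cover(c,j)
round 2: derive cover(b,e) via R1 from cover(b,c), cover(c,e)
round 2: derive cover(b,g) via R1 from cover(b,d), cover(d,g)
round 2: derive cover(b,h) via R1 from cover(b,d), cover(d,h)
round 2: derive cover(b,j) via R1 from cover(b,c), cover(c,j)
round 2: derive cover(c,b) via R1 from cover(c,j), cover(j,b)
round 2: derive cover(c,g) via R1 from cover(c,j), cover(j,g)
round 2: derive cover(d,b) via R1 from cover(d,j), cover(j,b)
round 2: derive cover(d,c) via R1 from cover(d,g), cover(g,c)
round 2: derive cover(d,e) via R1 from cover(d,g), cover(g,e)
round 2: derive cover(e,a) via R1 from cover(e,c), cover(c,a)
round 2: derive cover(e,e) via R1 from cover(e,c), cover(c,e)
round 2: derive cover(e,j) via R1 from cover(e,c), cover(c,j)
round 2: derive cover(g,a) via R1 from cover(g,c), cover(c,a)
round 2: derive cover(g,b) via R1 from cover(g,j), cover(j,b)
round 2: derive cover(g,g) via R1 from cover(g,j), cover(j,g)
round 2: derive cover(j,a) via R1 from cover(j,b), cover(b,a)
round 2: derive cover(j,c) via R1 from cover(j,b), cover(b,c)
round 2: derive cover(j,d) via R1 from cover(j,b), cover(b,d)
round 2: derive cover(j,e) via R1 from cover(j,g), cover(g,e)
round 3: derive cover(a,b) via R1 from cover(a,c), cover(c,b)
round 3: derive cover(a,d) via R1 from cover(a,j), cover(j,d)
round 3: derive cover(a,g) via R1 from cover(a,c), cover(c,g)
round 3: derive cover(b,b) via R1 from cover(b,c), cover(c,b)
round 3: derive cover(c,d) via R1 from cover(c,b), cover(b,d)
round 3: derive cover(c,h) via R1 from cover(c,b), cover(b,h)
round 3: derive cover(d,a) via R1 from cover(d,b), cover(b,a)
round 3: derive cover(d,d) via R1 from cover(d,b), cover(b,d)
round 3: derive cover(e,b) via R1 from cover(e,c), cover(c,b)
round 3: derive cover(e,d) via R1 from cover(e,j), cover(j,d)
round 3: derive cover(e,g) via R1 from cover(e,c), cover(c,g)
round 3: derive cover(g,d) via R1 from cover(g,b), cover(b,d)
round 3: derive cover(g,h) via R1 from cover(g,b), cover(b,h)
round 3: derive cover(j,h) via R1 from cover(j,b), cover(b,h)
round 4: derive cover(a,h) via R1 from cover(a,b), cover(b,h)
round 4: derive cover(e,h) via R1 from cover(e,b), cover(b,h)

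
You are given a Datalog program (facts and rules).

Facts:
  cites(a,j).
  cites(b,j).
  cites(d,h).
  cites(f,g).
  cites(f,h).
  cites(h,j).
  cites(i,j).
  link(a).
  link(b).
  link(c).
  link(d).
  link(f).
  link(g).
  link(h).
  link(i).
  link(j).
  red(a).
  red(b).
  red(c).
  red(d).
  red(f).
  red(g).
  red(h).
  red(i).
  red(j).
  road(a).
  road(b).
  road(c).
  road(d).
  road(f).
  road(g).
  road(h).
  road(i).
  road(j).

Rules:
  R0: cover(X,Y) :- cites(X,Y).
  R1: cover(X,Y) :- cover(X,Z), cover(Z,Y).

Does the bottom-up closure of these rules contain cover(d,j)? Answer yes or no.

yes

round 1: derive cover(a,j) via R0 from cites(a,j)
round 1: derive cover(b,j) via R0 from cites(b,j)
round 1: derive cover(d,h) via R0 from cites(d,h)
round 1: derive cover(f,g) via R0 from cites(f,g)
round 1: derive cover(f,h) via R0 from cites(f,h)
round 1: derive cover(h,j) via R0 from cites(h,j)
round 1: derive cover(i,j) via R0 from cites(i,j)
round 2: derive cover(d,j) via R1 from cover(d,h), cover(h,j)
round 2: derive cover(f,j) via R1 from cover(f,h), cover(h,j)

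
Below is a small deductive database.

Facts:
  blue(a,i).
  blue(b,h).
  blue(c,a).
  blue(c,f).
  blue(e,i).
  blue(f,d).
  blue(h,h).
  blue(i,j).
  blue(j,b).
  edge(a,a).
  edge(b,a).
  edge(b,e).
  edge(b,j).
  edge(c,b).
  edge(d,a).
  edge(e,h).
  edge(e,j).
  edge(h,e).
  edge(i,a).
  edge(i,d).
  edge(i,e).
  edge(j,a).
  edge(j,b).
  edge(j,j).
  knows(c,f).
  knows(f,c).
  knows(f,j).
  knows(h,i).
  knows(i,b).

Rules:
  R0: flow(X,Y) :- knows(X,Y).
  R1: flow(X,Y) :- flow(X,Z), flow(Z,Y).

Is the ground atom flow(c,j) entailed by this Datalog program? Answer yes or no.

yes

round 1: derive flow(c,f) via R0 from knows(c,f)
round 1: derive flow(f,c) via R0 from knows(f,c)
round 1: derive flow(f,j) via R0 from knows(f,j)
round 1: derive flow(h,i) via R0 from knows(h,i)
round 1: derive flow(i,b) via R0 from knows(i,b)
round 2: derive flow(c,c) via R1 from flow(c,f), flow(f,c)
round 2: derive flow(c,j) via R1 from flow(c,f), flow(f,j)
round 2: derive flow(f,f) via R1 from flow(f,c), flow(c,f)
round 2: derive flow(h,b) via R1 from flow(h,i), flow(i,b)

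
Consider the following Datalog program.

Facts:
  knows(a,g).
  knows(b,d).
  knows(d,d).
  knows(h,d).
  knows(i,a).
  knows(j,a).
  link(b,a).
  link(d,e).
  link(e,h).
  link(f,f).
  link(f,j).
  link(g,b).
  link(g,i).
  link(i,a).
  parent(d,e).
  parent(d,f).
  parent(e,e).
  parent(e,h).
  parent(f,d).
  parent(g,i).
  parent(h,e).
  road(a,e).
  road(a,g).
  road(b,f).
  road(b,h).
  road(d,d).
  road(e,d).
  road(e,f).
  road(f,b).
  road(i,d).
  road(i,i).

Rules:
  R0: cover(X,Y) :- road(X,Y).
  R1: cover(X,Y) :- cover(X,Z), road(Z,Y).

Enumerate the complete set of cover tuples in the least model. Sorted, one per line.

round 1: derive cover(a,e) via R0 from road(a,e)
round 1: derive cover(a,g) via R0 from road(a,g)
round 1: derive cover(b,f) via R0 from road(b,f)
round 1: derive cover(b,h) via R0 from road(b,h)
round 1: derive cover(d,d) via R0 from road(d,d)
round 1: derive cover(e,d) via R0 from road(e,d)
round 1: derive cover(e,f) via R0 from road(e,f)
round 1: derive cover(f,b) via R0 from road(f,b)
round 1: derive cover(i,d) via R0 from road(i,d)
round 1: derive cover(i,i) via R0 from road(i,i)
round 2: derive cover(a,d) via R1 from cover(a,e), road(e,d)
round 2: derive cover(a,f) via R1 from cover(a,e), road(e,f)
round 2: derive cover(b,b) via R1 from cover(b,f), road(f,b)
round 2: derive cover(e,b) via R1 from cover(e,f), road(f,b)
round 2: derive cover(f,f) via R1 from cover(f,b), road(b,f)
round 2: derive cover(f,h) via R1 from cover(f,b), road(b,h)
round 3: derive cover(a,b) via R1 from cover(a,f), road(f,b)
round 3: derive cover(e,h) via R1 from cover(e,b), road(b,h)
round 4: derive cover(a,h) via R1 from cover(a,b), road(b,h)

cover(a,b)
cover(a,d)
cover(a,e)
cover(a,f)
cover(a,g)
cover(a,h)
cover(b,b)
cover(b,f)
cover(b,h)
cover(d,d)
cover(e,b)
cover(e,d)
cover(e,f)
cover(e,h)
cover(f,b)
cover(f,f)
cover(f,h)
cover(i,d)
cover(i,i)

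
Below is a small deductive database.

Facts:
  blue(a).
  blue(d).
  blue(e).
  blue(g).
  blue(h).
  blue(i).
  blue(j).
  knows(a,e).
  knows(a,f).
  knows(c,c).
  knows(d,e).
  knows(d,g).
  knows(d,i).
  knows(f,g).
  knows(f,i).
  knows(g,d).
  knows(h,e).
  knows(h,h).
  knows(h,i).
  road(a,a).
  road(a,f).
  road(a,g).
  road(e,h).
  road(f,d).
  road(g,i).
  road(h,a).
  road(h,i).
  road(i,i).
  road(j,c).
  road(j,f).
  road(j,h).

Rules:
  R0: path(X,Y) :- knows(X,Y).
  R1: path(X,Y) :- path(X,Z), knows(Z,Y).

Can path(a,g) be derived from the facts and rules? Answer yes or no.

round 1: derive path(a,e) via R0 from knows(a,e)
round 1: derive path(a,f) via R0 from knows(a,f)
round 1: derive path(c,c) via R0 from knows(c,c)
round 1: derive path(d,e) via R0 from knows(d,e)
round 1: derive path(d,g) via R0 from knows(d,g)
round 1: derive path(d,i) via R0 from knows(d,i)
round 1: derive path(f,g) via R0 from knows(f,g)
round 1: derive path(f,i) via R0 from knows(f,i)
round 1: derive path(g,d) via R0 from knows(g,d)
round 1: derive path(h,e) via R0 from knows(h,e)
round 1: derive path(h,h) via R0 from knows(h,h)
round 1: derive path(h,i) via R0 from knows(h,i)
round 2: derive path(a,g) via R1 from path(a,f), knows(f,g)
round 2: derive path(a,i) via R1 from path(a,f), knows(f,i)
round 2: derive path(d,d) via R1 from path(d,g), knows(g,d)
round 2: derive path(f,d) via R1 from path(f,g), knows(g,d)
round 2: derive path(g,e) via R1 from path(g,d), knows(d,e)
round 2: derive path(g,g) via R1 from path(g,d), knows(d,g)
round 2: derive path(g,i) via R1 from path(g,d), knows(d,i)
round 3: derive path(a,d) via R1 from path(a,g), knows(g,d)
round 3: derive path(f,e) via R1 from path(f,d), knows(d,e)

yes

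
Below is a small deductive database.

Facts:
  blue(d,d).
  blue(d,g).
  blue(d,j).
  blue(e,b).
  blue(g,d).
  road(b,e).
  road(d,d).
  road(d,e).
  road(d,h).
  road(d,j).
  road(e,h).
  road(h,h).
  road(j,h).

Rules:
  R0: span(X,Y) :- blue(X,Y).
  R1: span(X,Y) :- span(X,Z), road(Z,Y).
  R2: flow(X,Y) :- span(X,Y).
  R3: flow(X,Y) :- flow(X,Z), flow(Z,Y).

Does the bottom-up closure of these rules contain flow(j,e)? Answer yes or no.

no

round 1: derive span(d,d) via R0 from blue(d,d)
round 1: derive span(d,g) via R0 from blue(d,g)
round 1: derive span(d,j) via R0 from blue(d,j)
round 1: derive span(e,b) via R0 from blue(e,b)
round 1: derive span(g,d) via R0 from blue(g,d)
round 2: derive span(d,e) via R1 from span(d,d), road(d,e)
round 2: derive span(d,h) via R1 from span(d,d), road(d,h)
round 2: derive span(e,e) via R1 from span(e,b), road(b,e)
round 2: derive span(g,e) via R1 from span(g,d), road(d,e)
round 2: derive span(g,h) via R1 from span(g,d), road(d,h)
round 2: derive span(g,j) via R1 from span(g,d), road(d,j)
round 2: derive flow(d,d) via R2 from span(d,d)
round 2: derive flow(d,g) via R2 from span(d,g)
round 2: derive flow(d,j) via R2 from span(d,j)
round 2: derive flow(e,b) via R2 from span(e,b)
round 2: derive flow(g,d) via R2 from span(g,d)
round 3: derive span(e,h) via R1 from span(e,e), road(e,h)
round 3: derive flow(d,e) via R2 from span(d,e)
round 3: derive flow(d,h) via R2 from span(d,h)
round 3: derive flow(e,e) via R2 from span(e,e)
round 3: derive flow(g,e) via R2 from span(g,e)
round 3: derive flow(g,h) via R2 from span(g,h)
round 3: derive flow(g,j) via R2 from span(g,j)
round 3: derive flow(g,g) via R3 from flow(g,d), flow(d,g)
round 4: derive flow(e,h) via R2 from span(e,h)
round 4: derive flow(d,b) via R3 from flow(d,e), flow(e,b)
round 4: derive flow(g,b) via R3 from flow(g,e), flow(e,b)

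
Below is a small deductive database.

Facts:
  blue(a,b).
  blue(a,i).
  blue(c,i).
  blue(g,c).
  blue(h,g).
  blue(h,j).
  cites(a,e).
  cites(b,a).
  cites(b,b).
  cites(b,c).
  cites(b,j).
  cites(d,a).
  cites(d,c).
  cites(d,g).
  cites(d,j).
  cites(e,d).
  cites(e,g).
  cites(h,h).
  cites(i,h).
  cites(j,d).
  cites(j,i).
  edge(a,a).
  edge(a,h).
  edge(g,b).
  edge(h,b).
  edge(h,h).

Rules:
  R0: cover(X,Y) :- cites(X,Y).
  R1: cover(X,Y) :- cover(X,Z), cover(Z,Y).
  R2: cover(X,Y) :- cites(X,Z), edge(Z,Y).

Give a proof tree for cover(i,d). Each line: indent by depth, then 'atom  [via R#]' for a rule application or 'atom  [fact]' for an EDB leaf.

cover(i,d)  [via R1]
  cover(i,a)  [via R1]
    cover(i,b)  [via R2]
      cites(i,h)  [fact]
      edge(h,b)  [fact]
    cover(b,a)  [via R0]
      cites(b,a)  [fact]
  cover(a,d)  [via R1]
    cover(a,e)  [via R0]
      cites(a,e)  [fact]
    cover(e,d)  [via R0]
      cites(e,d)  [fact]

round 1: derive cover(a,e) via R0 from cites(a,e)
round 1: derive cover(b,a) via R0 from cites(b,a)
round 1: derive cover(b,b) via R0 from cites(b,b)
round 1: derive cover(b,c) via R0 from cites(b,c)
round 1: derive cover(b,j) via R0 from cites(b,j)
round 1: derive cover(d,a) via R0 from cites(d,a)
round 1: derive cover(d,c) via R0 from cites(d,c)
round 1: derive cover(d,g) via R0 from cites(d,g)
round 1: derive cover(d,j) via R0 from cites(d,j)
round 1: derive cover(e,d) via R0 from cites(e,d)
round 1: derive cover(e,g) via R0 from cites(e,g)
round 1: derive cover(h,h) via R0 from cites(h,h)
round 1: derive cover(i,h) via R0 from cites(i,h)
round 1: derive cover(j,d) via R0 from cites(j,d)
round 1: derive cover(j,i) via R0 from cites(j,i)
round 1: derive cover(b,h) via R2 from cites(b,a), edge(a,h)
round 1: derive cover(d,b) via R2 from cites(d,g), edge(g,b)
round 1: derive cover(d,h) via R2 from cites(d,a), edge(a,h)
round 1: derive cover(e,b) via R2 from cites(e,g), edge(g,b)
round 1: derive cover(h,b) via R2 from cites(h,h), edge(h,b)
round 1: derive cover(i,b) via R2 from cites(i,h), edge(h,b)
round 2: derive cover(a,b) via R1 from cover(a,e), cover(e,b)
round 2: derive cover(a,d) via R1 from cover(a,e), cover(e,d)
round 2: derive cover(a,g) via R1 from cover(a,e), cover(e,g)
round 2: derive cover(b,d) via R1 from cover(b,j), cover(j,d)
round 2: derive cover(b,e) via R1 from cover(b,a), cover(a,e)
round 2: derive cover(b,i) via R1 from cover(b,j), cover(j,i)
round 2: derive cover(d,d) via R1 from cover(d,j), cover(j,d)
round 2: derive cover(d,e) via R1 from cover(d,a), cover(a,e)
round 2: derive cover(d,i) via R1 from cover(d,j), cover(j,i)
round 2: derive cover(e,a) via R1 from cover(e,b), cover(b,a)
round 2: derive cover(e,c) via R1 from cover(e,b), cover(b,c)
round 2: derive cover(e,h) via R1 from cover(e,b), cover(b,h)
round 2: derive cover(e,j) via R1 from cover(e,b), cover(b,j)
round 2: derive cover(h,a) via R1 from cover(h,b), cover(b,a)
round 2: derive cover(h,c) via R1 from cover(h,b), cover(b,c)
round 2: derive cover(h,j) via R1 from cover(h,b), cover(b,j)
round 2: derive cover(i,a) via R1 from cover(i,b), cover(b,a)
round 2: derive cover(i,c) via R1 from cover(i,b), cover(b,c)
round 2: derive cover(i,j) via R1 from cover(i,b), cover(b,j)
round 2: derive cover(j,a) via R1 from cover(j,d), cover(d,a)
round 2: derive cover(j,b) via R1 from cover(j,d), cover(d,b)
round 2: derive cover(j,c) via R1 from cover(j,d), cover(d,c)
round 2: derive cover(j,g) via R1 from cover(j,d), cover(d,g)
round 2: derive cover(j,h) via R1 from cover(j,d), cover(d,h)
round 2: derive cover(j,j) via R1 from cover(j,d), cover(d,j)
round 3: derive cover(a,a) via R1 from cover(a,b), cover(b,a)
round 3: derive cover(a,c) via R1 from cover(a,b), cover(b,c)
round 3: derive cover(a,h) via R1 from cover(a,b), cover(b,h)
round 3: derive cover(a,i) via R1 from cover(a,b), cover(b,i)
round 3: derive cover(a,j) via R1 from cover(a,b), cover(b,j)
round 3: derive cover(b,g) via R1 from cover(b,a), cover(a,g)
round 3: derive cover(e,e) via R1 from cover(e,a), cover(a,e)
round 3: derive cover(e,i) via R1 from cover(e,b), cover(b,i)
round 3: derive cover(h,d) via R1 from cover(h,a), cover(a,d)
round 3: derive cover(h,e) via R1 from cover(h,a), cover(a,e)
round 3: derive cover(h,g) via R1 from cover(h,a), cover(a,g)
round 3: derive cover(h,i) via R1 from cover(h,b), cover(b,i)
round 3: derive cover(i,d) via R1 from cover(i,a), cover(a,d)
round 3: derive cover(i,e) via R1 from cover(i,a), cover(a,e)
round 3: derive cover(i,g) via R1 from cover(i,a), cover(a,g)
round 3: derive cover(i,i) via R1 from cover(i,b), cover(b,i)
round 3: derive cover(j,e) via R1 from cover(j,a), cover(a,e)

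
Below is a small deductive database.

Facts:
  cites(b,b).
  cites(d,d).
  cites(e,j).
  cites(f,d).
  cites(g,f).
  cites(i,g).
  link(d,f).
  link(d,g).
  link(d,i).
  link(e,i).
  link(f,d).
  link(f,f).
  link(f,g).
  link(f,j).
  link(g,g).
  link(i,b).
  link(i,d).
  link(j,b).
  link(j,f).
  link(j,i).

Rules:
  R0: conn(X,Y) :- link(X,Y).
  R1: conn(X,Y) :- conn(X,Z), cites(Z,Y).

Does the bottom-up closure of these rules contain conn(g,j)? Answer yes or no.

no

round 1: derive conn(d,f) via R0 from link(d,f)
round 1: derive conn(d,g) via R0 from link(d,g)
round 1: derive conn(d,i) via R0 from link(d,i)
round 1: derive conn(e,i) via R0 from link(e,i)
round 1: derive conn(f,d) via R0 from link(f,d)
round 1: derive conn(f,f) via R0 from link(f,f)
round 1: derive conn(f,g) via R0 from link(f,g)
round 1: derive conn(f,j) via R0 from link(f,j)
round 1: derive conn(g,g) via R0 from link(g,g)
round 1: derive conn(i,b) via R0 from link(i,b)
round 1: derive conn(i,d) via R0 from link(i,d)
round 1: derive conn(j,b) via R0 from link(j,b)
round 1: derive conn(j,f) via R0 from link(j,f)
round 1: derive conn(j,i) via R0 from link(j,i)
round 2: derive conn(d,d) via R1 from conn(d,f), cites(f,d)
round 2: derive conn(e,g) via R1 from conn(e,i), cites(i,g)
round 2: derive conn(g,f) via R1 from conn(g,g), cites(g,f)
round 2: derive conn(j,d) via R1 from conn(j,f), cites(f,d)
round 2: derive conn(j,g) via R1 from conn(j,i), cites(i,g)
round 3: derive conn(e,f) via R1 from conn(e,g), cites(g,f)
round 3: derive conn(g,d) via R1 from conn(g,f), cites(f,d)
round 4: derive conn(e,d) via R1 from conn(e,f), cites(f,d)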